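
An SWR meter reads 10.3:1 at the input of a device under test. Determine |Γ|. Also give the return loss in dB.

|Γ| = (S − 1)/(S + 1) = (10.3 − 1)/(10.3 + 1) = 9.3/11.3
RL = −20·log₁₀|Γ| = −20·log₁₀(0.823)

|Γ| ≈ 0.823; return loss ≈ 1.69 dB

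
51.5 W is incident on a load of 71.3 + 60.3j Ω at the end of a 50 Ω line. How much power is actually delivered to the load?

|Γ| = |(21.3 + j60.3)/(121.3 + j60.3)| = 0.472
|Γ|² = 0.223
P_refl = |Γ|²·P_inc = 11.5 W, P_del = (1 − |Γ|²)·P_inc = 40 W

P_delivered ≈ 40 W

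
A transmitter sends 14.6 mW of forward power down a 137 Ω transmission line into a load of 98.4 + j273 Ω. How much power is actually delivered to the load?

|Γ| = |(-38.6 + j273)/(235.4 + j273)| = 0.765
|Γ|² = 0.585
P_refl = |Γ|²·P_inc = 8.54 mW, P_del = (1 − |Γ|²)·P_inc = 6.06 mW

P_delivered ≈ 6.06 mW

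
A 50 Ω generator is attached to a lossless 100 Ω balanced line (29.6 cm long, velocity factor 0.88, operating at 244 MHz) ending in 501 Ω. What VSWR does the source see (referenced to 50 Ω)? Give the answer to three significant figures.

λ = v/f = 0.88·c / 244 MHz = 1.08 m
βl = 2π·l/λ = 2π × 0.274 = 98.5°
tan(βl) = -6.7
Z_in = Z_0·(Z_L + jZ_0·tanβl)/(Z_0 + jZ_L·tanβl) = 20.4 + j14.3 Ω
Γ_s = (Z_in − Z_s)/(Z_in + Z_s) = (-29.6 + j14.3)/(70.4 + j14.3), |Γ_s| = 0.458
VSWR = (1 + |Γ_s|)/(1 − |Γ_s|)

VSWR ≈ 2.69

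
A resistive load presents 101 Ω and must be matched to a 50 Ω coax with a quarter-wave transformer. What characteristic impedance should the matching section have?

Z_qwt ≈ 71.1 Ω

Z_qwt = √(Z_0·R_L) = √(50 × 101) = √5050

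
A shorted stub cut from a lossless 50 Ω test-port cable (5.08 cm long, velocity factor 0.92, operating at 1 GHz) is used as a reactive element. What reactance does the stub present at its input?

X_in ≈ 114 Ω (inductive)

λ = v/f = 0.92·c / 1 GHz = 0.276 m
βl = 2π·l/λ = 2π × 0.184 = 66.3°
tan(βl) = 2.27
For a shorted stub, Z_in = jZ_0·tan(βl)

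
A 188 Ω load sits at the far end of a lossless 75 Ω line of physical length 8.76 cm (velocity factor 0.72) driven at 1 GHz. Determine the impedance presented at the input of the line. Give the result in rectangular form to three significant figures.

λ = v/f = 0.72·c / 1 GHz = 0.216 m
βl = 2π·l/λ = 2π × 0.406 = 146°
tan(βl) = tan(146°) = -0.675
Z_in = Z_0·(Z_L + jZ_0·tanβl)/(Z_0 + jZ_L·tanβl)
     = 75·(188 − j50.6)/(75 − j127)

Z_in ≈ 70.9 + j69.3 Ω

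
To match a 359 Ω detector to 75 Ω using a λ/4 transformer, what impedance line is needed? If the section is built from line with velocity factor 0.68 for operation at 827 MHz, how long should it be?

Z_qwt ≈ 164 Ω; length ≈ 6.17 cm

Z_qwt = √(Z_0·R_L) = √(75 × 359) = √26920
λ = 0.68·c/f = 0.247 m, so l = λ/4 = 0.0617 m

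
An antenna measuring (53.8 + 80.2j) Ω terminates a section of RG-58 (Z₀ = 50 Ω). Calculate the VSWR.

VSWR ≈ 4.16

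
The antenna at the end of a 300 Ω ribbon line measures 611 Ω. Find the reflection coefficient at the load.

Γ = 0.341

Γ = (Z_L − Z_0)/(Z_L + Z_0) = (611 − 300)/(611 + 300) = 311/911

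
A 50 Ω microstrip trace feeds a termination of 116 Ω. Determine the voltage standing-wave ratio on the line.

VSWR ≈ 2.32

Γ = (116 − 50)/(116 + 50) = 0.398
VSWR = (1 + 0.398)/(1 − 0.398)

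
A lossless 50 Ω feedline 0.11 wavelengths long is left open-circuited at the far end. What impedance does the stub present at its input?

βl = 2π × 0.11 = 39.6°
tan(βl) = 0.827
For an open-circuited stub, Z_in = −jZ_0·cot(βl) = −jZ_0/tan(βl)

Z_in ≈ −j60.4 Ω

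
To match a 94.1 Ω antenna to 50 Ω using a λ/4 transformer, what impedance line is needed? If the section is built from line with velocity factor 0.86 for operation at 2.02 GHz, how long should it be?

Z_qwt = √(Z_0·R_L) = √(50 × 94.1) = √4705
λ = 0.86·c/f = 0.128 m, so l = λ/4 = 0.0319 m

Z_qwt ≈ 68.6 Ω; length ≈ 3.19 cm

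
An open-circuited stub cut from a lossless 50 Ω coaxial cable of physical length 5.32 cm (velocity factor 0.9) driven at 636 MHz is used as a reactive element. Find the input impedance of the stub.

Z_in ≈ −j49.8 Ω

λ = v/f = 0.9·c / 636 MHz = 0.425 m
βl = 2π·l/λ = 2π × 0.125 = 45.1°
tan(βl) = 1
For an open-circuited stub, Z_in = −jZ_0·cot(βl) = −jZ_0/tan(βl)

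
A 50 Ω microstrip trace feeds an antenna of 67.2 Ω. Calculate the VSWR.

VSWR ≈ 1.34

Γ = (67.2 − 50)/(67.2 + 50) = 0.147
VSWR = (1 + 0.147)/(1 − 0.147)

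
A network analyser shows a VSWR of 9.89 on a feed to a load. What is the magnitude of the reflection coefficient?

|Γ| ≈ 0.816

|Γ| = (S − 1)/(S + 1) = (9.89 − 1)/(9.89 + 1) = 8.89/10.9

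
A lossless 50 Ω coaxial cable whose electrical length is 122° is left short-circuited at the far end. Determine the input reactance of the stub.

X_in ≈ -80 Ω (capacitive)

tan(βl) = -1.6
For a short-circuited stub, Z_in = jZ_0·tan(βl)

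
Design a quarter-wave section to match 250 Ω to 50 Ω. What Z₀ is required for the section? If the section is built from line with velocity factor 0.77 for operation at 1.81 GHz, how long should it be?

Z_qwt ≈ 112 Ω; length ≈ 3.19 cm

Z_qwt = √(Z_0·R_L) = √(50 × 250) = √12500
λ = 0.77·c/f = 0.128 m, so l = λ/4 = 0.0319 m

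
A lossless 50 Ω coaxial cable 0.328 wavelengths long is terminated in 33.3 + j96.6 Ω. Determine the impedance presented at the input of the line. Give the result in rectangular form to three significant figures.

βl = 2π × 0.328 = 118°
tan(βl) = tan(118°) = -1.87
Z_in = Z_0·(Z_L + jZ_0·tanβl)/(Z_0 + jZ_L·tanβl)
     = 50·(33.3 + j2.88)/(231 − j62.4)

Z_in ≈ 6.56 + j2.39 Ω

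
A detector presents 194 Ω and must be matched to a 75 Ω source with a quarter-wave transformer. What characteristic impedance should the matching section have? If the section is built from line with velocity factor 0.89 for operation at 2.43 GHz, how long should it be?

Z_qwt ≈ 121 Ω; length ≈ 2.75 cm

Z_qwt = √(Z_0·R_L) = √(75 × 194) = √14550
λ = 0.89·c/f = 0.11 m, so l = λ/4 = 0.0275 m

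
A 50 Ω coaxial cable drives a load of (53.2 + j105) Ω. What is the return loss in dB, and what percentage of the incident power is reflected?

Γ = (3.2 + j105)/(103.2 + j105), |Γ| = 0.714
RL = −20·log₁₀(0.714) = 2.93 dB
P_refl/P_inc = |Γ|² = 0.509

RL ≈ 2.93 dB; 50.9% of incident power reflected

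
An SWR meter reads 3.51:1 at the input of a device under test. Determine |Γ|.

|Γ| = (S − 1)/(S + 1) = (3.51 − 1)/(3.51 + 1) = 2.51/4.51

|Γ| ≈ 0.557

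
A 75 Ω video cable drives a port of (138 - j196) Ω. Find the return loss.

RL ≈ 2.96 dB

Γ = (63 − j196)/(213 − j196), |Γ| = 0.711
RL = −20·log₁₀|Γ| = −20·log₁₀(0.711)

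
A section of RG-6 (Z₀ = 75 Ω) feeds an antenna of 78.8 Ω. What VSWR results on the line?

VSWR ≈ 1.05

Γ = (78.8 − 75)/(78.8 + 75) = 0.0247
VSWR = (1 + 0.0247)/(1 − 0.0247)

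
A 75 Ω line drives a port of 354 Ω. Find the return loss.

RL ≈ 3.74 dB

Γ = (354 − 75)/(354 + 75) = 0.65
RL = −20·log₁₀|Γ| = −20·log₁₀(0.65)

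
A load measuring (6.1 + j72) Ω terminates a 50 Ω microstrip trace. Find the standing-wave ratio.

VSWR ≈ 25.3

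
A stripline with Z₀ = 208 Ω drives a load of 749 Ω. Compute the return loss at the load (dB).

RL ≈ 4.95 dB

Γ = (749 − 208)/(749 + 208) = 0.565
RL = −20·log₁₀|Γ| = −20·log₁₀(0.565)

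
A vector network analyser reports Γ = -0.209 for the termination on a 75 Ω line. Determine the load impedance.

Z_L ≈ 49.1 Ω

Z_L = Z_0·(1 + Γ)/(1 − Γ) = 75·(0.791)/(1.21)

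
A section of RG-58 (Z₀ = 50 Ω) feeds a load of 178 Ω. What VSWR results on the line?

VSWR ≈ 3.56

For a purely resistive load, VSWR = R_L/Z_0 or Z_0/R_L (whichever > 1) = 178/50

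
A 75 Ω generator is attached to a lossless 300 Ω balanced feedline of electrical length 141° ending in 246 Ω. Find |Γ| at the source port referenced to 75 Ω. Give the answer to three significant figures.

tan(βl) = -0.81
Z_in = Z_0·(Z_L + jZ_0·tanβl)/(Z_0 + jZ_L·tanβl) = 283 − j55.2 Ω
Γ_s = (Z_in − Z_s)/(Z_in + Z_s) = (208 − j55.2)/(358 − j55.2), |Γ_s| = 0.594

|Γ| ≈ 0.594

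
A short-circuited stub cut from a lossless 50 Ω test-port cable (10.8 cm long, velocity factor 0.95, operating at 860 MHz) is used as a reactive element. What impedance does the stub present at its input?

λ = v/f = 0.95·c / 860 MHz = 0.331 m
βl = 2π·l/λ = 2π × 0.326 = 117°
tan(βl) = -1.94
For a short-circuited stub, Z_in = jZ_0·tan(βl)

Z_in ≈ −j96.8 Ω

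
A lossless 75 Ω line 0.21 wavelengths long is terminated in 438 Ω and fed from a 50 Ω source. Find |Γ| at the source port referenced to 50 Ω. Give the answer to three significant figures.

βl = 2π × 0.21 = 75.6°
tan(βl) = 3.89
Z_in = Z_0·(Z_L + jZ_0·tanβl)/(Z_0 + jZ_L·tanβl) = 13.7 − j18.7 Ω
Γ_s = (Z_in − Z_s)/(Z_in + Z_s) = (-36.3 − j18.7)/(63.7 − j18.7), |Γ_s| = 0.616

|Γ| ≈ 0.616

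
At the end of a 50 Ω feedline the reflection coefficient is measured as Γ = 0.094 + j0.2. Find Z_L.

Z_L = Z_0·(1 + Γ)/(1 − Γ) = 50·(1.09 + j0.2)/(0.906 − j0.2)

Z_L ≈ 55.2 + j23.2 Ω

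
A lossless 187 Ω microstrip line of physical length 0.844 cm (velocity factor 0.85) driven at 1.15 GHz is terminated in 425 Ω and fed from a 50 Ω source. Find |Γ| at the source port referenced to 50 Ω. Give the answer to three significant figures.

λ = v/f = 0.85·c / 1.15 GHz = 0.222 m
βl = 2π·l/λ = 2π × 0.0381 = 13.7°
tan(βl) = 0.244
Z_in = Z_0·(Z_L + jZ_0·tanβl)/(Z_0 + jZ_L·tanβl) = 344 − j145 Ω
Γ_s = (Z_in − Z_s)/(Z_in + Z_s) = (294 − j145)/(394 − j145), |Γ_s| = 0.781

|Γ| ≈ 0.781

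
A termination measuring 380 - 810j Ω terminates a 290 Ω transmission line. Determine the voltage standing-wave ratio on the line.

VSWR ≈ 7.9

Γ = (Z_L − Z_0)/(Z_L + Z_0) = (90 − j810)/(670 − j810)
|Γ| = 815/1050 = 0.775
VSWR = (1 + |Γ|)/(1 − |Γ|) = 1.78/0.225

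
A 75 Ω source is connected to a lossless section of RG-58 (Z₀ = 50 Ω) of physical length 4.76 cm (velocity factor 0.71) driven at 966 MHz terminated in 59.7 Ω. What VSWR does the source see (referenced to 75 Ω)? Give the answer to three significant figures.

VSWR ≈ 1.77

λ = v/f = 0.71·c / 966 MHz = 0.22 m
βl = 2π·l/λ = 2π × 0.216 = 77.7°
tan(βl) = 4.59
Z_in = Z_0·(Z_L + jZ_0·tanβl)/(Z_0 + jZ_L·tanβl) = 42.4 − j3.15 Ω
Γ_s = (Z_in − Z_s)/(Z_in + Z_s) = (-32.6 − j3.15)/(117 − j3.15), |Γ_s| = 0.278
VSWR = (1 + |Γ_s|)/(1 − |Γ_s|)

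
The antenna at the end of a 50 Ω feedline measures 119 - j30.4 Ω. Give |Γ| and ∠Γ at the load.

Γ ≈ 0.439 ∠ -13.6°

Γ = (Z_L − Z_0)/(Z_L + Z_0) = (69 − j30.4)/(169 − j30.4)
|Γ| = 75.4/172 = 0.439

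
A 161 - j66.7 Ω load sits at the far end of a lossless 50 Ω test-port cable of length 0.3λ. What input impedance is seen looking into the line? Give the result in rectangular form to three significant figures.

Z_in ≈ 15.6 + j21.1 Ω

βl = 2π × 0.3 = 108°
tan(βl) = tan(108°) = -3.08
Z_in = Z_0·(Z_L + jZ_0·tanβl)/(Z_0 + jZ_L·tanβl)
     = 50·(161 − j221)/(-155 − j496)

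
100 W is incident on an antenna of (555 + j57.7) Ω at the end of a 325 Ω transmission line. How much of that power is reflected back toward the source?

P_reflected ≈ 7.23 W

|Γ| = |(230 + j57.7)/(880 + j57.7)| = 0.269
|Γ|² = 0.0723
P_refl = |Γ|²·P_inc = 7.23 W, P_del = (1 − |Γ|²)·P_inc = 92.8 W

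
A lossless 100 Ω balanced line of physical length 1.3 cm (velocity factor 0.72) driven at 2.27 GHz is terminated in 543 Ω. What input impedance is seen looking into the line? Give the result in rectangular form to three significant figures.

Z_in ≈ 31.4 − j81.4 Ω

λ = v/f = 0.72·c / 2.27 GHz = 0.0952 m
βl = 2π·l/λ = 2π × 0.137 = 49.2°
tan(βl) = tan(49.2°) = 1.16
Z_in = Z_0·(Z_L + jZ_0·tanβl)/(Z_0 + jZ_L·tanβl)
     = 100·(543 + j116)/(100 + j629)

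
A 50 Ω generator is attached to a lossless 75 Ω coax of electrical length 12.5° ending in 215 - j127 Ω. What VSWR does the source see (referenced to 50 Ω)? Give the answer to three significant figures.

tan(βl) = 0.222
Z_in = Z_0·(Z_L + jZ_0·tanβl)/(Z_0 + jZ_L·tanβl) = 98.3 − j126 Ω
Γ_s = (Z_in − Z_s)/(Z_in + Z_s) = (48.3 − j126)/(148 − j126), |Γ_s| = 0.693
VSWR = (1 + |Γ_s|)/(1 − |Γ_s|)

VSWR ≈ 5.51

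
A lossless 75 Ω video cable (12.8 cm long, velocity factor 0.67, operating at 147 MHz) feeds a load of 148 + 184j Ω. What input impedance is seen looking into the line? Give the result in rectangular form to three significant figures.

Z_in ≈ 100 − j161 Ω

λ = v/f = 0.67·c / 147 MHz = 1.37 m
βl = 2π·l/λ = 2π × 0.0936 = 33.7°
tan(βl) = tan(33.7°) = 0.667
Z_in = Z_0·(Z_L + jZ_0·tanβl)/(Z_0 + jZ_L·tanβl)
     = 75·(148 + j234)/(-47.7 + j98.7)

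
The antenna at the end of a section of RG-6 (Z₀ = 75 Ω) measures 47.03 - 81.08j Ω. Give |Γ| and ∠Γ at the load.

Γ = (Z_L − Z_0)/(Z_L + Z_0) = (-27.97 − j81.08)/(122 − j81.08)
|Γ| = 85.8/147 = 0.585

Γ ≈ 0.585 ∠ -75.4°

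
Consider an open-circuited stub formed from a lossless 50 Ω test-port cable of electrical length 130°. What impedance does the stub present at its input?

tan(βl) = -1.19
For an open-circuited stub, Z_in = −jZ_0·cot(βl) = −jZ_0/tan(βl)

Z_in ≈ +j42 Ω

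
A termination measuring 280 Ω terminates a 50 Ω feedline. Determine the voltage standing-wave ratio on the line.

VSWR ≈ 5.6

For a purely resistive load, VSWR = R_L/Z_0 or Z_0/R_L (whichever > 1) = 280/50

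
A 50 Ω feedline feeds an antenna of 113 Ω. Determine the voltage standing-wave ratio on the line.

VSWR ≈ 2.26

Γ = (113 − 50)/(113 + 50) = 0.387
VSWR = (1 + 0.387)/(1 − 0.387)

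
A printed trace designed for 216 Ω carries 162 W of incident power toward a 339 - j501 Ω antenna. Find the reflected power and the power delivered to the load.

|Γ| = |(123 − j501)/(555 − j501)| = 0.69
|Γ|² = 0.476
P_refl = |Γ|²·P_inc = 77.1 W, P_del = (1 − |Γ|²)·P_inc = 84.9 W

P_reflected ≈ 77.1 W; P_delivered ≈ 84.9 W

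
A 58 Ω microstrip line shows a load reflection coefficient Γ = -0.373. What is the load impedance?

Z_L = Z_0·(1 + Γ)/(1 − Γ) = 58·(0.627)/(1.37)

Z_L ≈ 26.5 Ω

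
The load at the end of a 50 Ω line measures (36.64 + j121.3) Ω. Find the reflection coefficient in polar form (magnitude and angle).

Γ ≈ 0.819 ∠ 41.8°

Γ = (Z_L − Z_0)/(Z_L + Z_0) = (-13.36 + j121.3)/(86.64 + j121.3)
|Γ| = 122/149 = 0.819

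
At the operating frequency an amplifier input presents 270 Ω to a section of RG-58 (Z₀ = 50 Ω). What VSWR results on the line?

VSWR ≈ 5.4

For a purely resistive load, VSWR = R_L/Z_0 or Z_0/R_L (whichever > 1) = 270/50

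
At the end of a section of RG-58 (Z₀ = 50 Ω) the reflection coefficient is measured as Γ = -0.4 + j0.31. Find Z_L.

Z_L ≈ 18.1 + j15.1 Ω

Z_L = Z_0·(1 + Γ)/(1 − Γ) = 50·(0.6 + j0.31)/(1.4 − j0.31)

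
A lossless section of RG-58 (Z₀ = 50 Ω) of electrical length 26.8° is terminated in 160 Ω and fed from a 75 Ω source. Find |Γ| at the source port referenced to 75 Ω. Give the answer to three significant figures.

|Γ| ≈ 0.463

tan(βl) = 0.505
Z_in = Z_0·(Z_L + jZ_0·tanβl)/(Z_0 + jZ_L·tanβl) = 55.6 − j64.6 Ω
Γ_s = (Z_in − Z_s)/(Z_in + Z_s) = (-19.4 − j64.6)/(131 − j64.6), |Γ_s| = 0.463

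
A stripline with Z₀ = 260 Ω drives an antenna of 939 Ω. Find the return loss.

Γ = (939 − 260)/(939 + 260) = 0.566
RL = −20·log₁₀|Γ| = −20·log₁₀(0.566)

RL ≈ 4.94 dB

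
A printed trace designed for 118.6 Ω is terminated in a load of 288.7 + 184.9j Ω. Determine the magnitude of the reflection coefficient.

|Γ| ≈ 0.562

Γ = (Z_L − Z_0)/(Z_L + Z_0) = (170.1 + j184.9)/(407.3 + j184.9)
|Γ| = 251/447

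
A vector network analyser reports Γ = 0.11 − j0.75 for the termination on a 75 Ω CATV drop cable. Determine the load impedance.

Z_L = Z_0·(1 + Γ)/(1 − Γ) = 75·(1.11 − j0.75)/(0.89 + j0.75)

Z_L ≈ 23.6 − j83.1 Ω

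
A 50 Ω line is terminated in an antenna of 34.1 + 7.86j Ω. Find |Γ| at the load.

|Γ| ≈ 0.21

Γ = (Z_L − Z_0)/(Z_L + Z_0) = (-15.9 + j7.86)/(84.1 + j7.86)
|Γ| = 17.7/84.5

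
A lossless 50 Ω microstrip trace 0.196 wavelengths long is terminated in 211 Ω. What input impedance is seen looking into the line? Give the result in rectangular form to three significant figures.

Z_in ≈ 13.2 − j16.5 Ω

βl = 2π × 0.196 = 70.6°
tan(βl) = tan(70.6°) = 2.83
Z_in = Z_0·(Z_L + jZ_0·tanβl)/(Z_0 + jZ_L·tanβl)
     = 50·(211 + j142)/(50 + j598)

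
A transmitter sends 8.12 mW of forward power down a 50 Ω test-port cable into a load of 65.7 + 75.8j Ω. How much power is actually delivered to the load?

P_delivered ≈ 5.58 mW

|Γ| = |(15.7 + j75.8)/(115.7 + j75.8)| = 0.56
|Γ|² = 0.313
P_refl = |Γ|²·P_inc = 2.54 mW, P_del = (1 − |Γ|²)·P_inc = 5.58 mW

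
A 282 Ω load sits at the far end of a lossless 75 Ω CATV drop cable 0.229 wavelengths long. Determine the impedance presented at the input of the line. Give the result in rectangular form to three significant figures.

βl = 2π × 0.229 = 82.4°
tan(βl) = tan(82.4°) = 7.53
Z_in = Z_0·(Z_L + jZ_0·tanβl)/(Z_0 + jZ_L·tanβl)
     = 75·(282 + j565)/(75 + j2120)

Z_in ≈ 20.3 − j9.24 Ω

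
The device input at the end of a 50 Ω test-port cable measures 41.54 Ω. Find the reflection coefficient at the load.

Γ = -0.0924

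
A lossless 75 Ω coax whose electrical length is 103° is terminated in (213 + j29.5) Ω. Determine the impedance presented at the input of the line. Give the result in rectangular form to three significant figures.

tan(βl) = tan(103°) = -4.33
Z_in = Z_0·(Z_L + jZ_0·tanβl)/(Z_0 + jZ_L·tanβl)
     = 75·(213 − j295)/(203 − j923)

Z_in ≈ 26.5 + j11.5 Ω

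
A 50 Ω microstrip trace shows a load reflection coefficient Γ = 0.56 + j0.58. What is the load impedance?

Z_L = Z_0·(1 + Γ)/(1 − Γ) = 50·(1.56 + j0.58)/(0.44 − j0.58)

Z_L ≈ 33 + j109 Ω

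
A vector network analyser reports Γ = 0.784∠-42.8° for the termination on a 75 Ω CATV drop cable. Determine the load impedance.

Z_L = Z_0·(1 + Γ)/(1 − Γ) = 75·(1.58 − j0.533)/(0.425 + j0.533)

Z_L ≈ 62.3 − j172 Ω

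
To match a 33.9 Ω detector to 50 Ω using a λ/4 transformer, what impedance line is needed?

Z_qwt ≈ 41.2 Ω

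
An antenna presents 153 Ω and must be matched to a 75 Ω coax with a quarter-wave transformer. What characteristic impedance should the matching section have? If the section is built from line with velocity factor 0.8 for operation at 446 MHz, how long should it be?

Z_qwt = √(Z_0·R_L) = √(75 × 153) = √11480
λ = 0.8·c/f = 0.538 m, so l = λ/4 = 0.135 m

Z_qwt ≈ 107 Ω; length ≈ 13.5 cm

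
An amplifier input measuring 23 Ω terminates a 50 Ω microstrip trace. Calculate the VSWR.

VSWR ≈ 2.17

Γ = (23 − 50)/(23 + 50) = -0.37
VSWR = (1 + 0.37)/(1 − 0.37)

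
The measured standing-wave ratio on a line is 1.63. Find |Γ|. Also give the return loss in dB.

|Γ| ≈ 0.24; return loss ≈ 12.4 dB

|Γ| = (S − 1)/(S + 1) = (1.63 − 1)/(1.63 + 1) = 0.63/2.63
RL = −20·log₁₀|Γ| = −20·log₁₀(0.24)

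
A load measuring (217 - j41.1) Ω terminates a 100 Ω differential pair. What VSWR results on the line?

VSWR ≈ 2.27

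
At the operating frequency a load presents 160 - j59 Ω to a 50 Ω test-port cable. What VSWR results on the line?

VSWR ≈ 3.68

Γ = (Z_L − Z_0)/(Z_L + Z_0) = (110 − j59)/(210 − j59)
|Γ| = 125/218 = 0.572
VSWR = (1 + |Γ|)/(1 − |Γ|) = 1.57/0.428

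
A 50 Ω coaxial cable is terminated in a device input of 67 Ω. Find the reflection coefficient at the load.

Γ = (Z_L − Z_0)/(Z_L + Z_0) = (67 − 50)/(67 + 50) = 17/117

Γ = 0.145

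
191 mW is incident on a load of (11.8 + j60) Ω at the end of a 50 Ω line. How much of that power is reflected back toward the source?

|Γ| = |(-38.2 + j60)/(61.8 + j60)| = 0.826
|Γ|² = 0.682
P_refl = |Γ|²·P_inc = 130 mW, P_del = (1 − |Γ|²)·P_inc = 60.8 mW

P_reflected ≈ 130 mW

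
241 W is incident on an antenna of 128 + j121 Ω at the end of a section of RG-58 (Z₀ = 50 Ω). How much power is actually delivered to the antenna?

|Γ| = |(78 + j121)/(178 + j121)| = 0.669
|Γ|² = 0.447
P_refl = |Γ|²·P_inc = 108 W, P_del = (1 − |Γ|²)·P_inc = 133 W

P_delivered ≈ 133 W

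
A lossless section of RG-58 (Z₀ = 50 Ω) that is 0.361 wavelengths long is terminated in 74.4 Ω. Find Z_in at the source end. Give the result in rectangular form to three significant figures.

Z_in ≈ 43.4 + j17.4 Ω

βl = 2π × 0.361 = 130°
tan(βl) = tan(130°) = -1.19
Z_in = Z_0·(Z_L + jZ_0·tanβl)/(Z_0 + jZ_L·tanβl)
     = 50·(74.4 − j59.7)/(50 − j88.8)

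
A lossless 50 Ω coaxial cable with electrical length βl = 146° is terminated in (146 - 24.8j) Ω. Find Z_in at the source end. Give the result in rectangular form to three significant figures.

tan(βl) = tan(146°) = -0.675
Z_in = Z_0·(Z_L + jZ_0·tanβl)/(Z_0 + jZ_L·tanβl)
     = 50·(146 − j58.5)/(33.3 − j98.5)

Z_in ≈ 49.1 + j57.5 Ω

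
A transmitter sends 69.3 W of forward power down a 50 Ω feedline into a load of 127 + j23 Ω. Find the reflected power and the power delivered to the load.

|Γ| = |(77 + j23)/(177 + j23)| = 0.45
|Γ|² = 0.203
P_refl = |Γ|²·P_inc = 14 W, P_del = (1 − |Γ|²)·P_inc = 55.3 W

P_reflected ≈ 14 W; P_delivered ≈ 55.3 W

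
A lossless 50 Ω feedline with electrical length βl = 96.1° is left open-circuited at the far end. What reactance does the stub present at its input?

X_in ≈ 5.34 Ω (inductive)

tan(βl) = -9.36
For an open-circuited stub, Z_in = −jZ_0·cot(βl) = −jZ_0/tan(βl)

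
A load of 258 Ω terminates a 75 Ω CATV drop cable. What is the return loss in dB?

Γ = (258 − 75)/(258 + 75) = 0.55
RL = −20·log₁₀|Γ| = −20·log₁₀(0.55)

RL ≈ 5.2 dB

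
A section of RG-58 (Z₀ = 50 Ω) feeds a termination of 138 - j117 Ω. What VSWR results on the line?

Γ = (Z_L − Z_0)/(Z_L + Z_0) = (88 − j117)/(188 − j117)
|Γ| = 146/221 = 0.661
VSWR = (1 + |Γ|)/(1 − |Γ|) = 1.66/0.339

VSWR ≈ 4.9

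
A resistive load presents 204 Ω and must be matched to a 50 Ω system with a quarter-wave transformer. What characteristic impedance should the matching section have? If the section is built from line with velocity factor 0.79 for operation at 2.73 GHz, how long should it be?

Z_qwt = √(Z_0·R_L) = √(50 × 204) = √10200
λ = 0.79·c/f = 0.0868 m, so l = λ/4 = 0.0217 m

Z_qwt ≈ 101 Ω; length ≈ 2.17 cm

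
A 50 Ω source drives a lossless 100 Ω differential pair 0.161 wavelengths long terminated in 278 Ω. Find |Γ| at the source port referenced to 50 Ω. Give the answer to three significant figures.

βl = 2π × 0.161 = 58°
tan(βl) = 1.6
Z_in = Z_0·(Z_L + jZ_0·tanβl)/(Z_0 + jZ_L·tanβl) = 47.6 − j51.9 Ω
Γ_s = (Z_in − Z_s)/(Z_in + Z_s) = (-2.35 − j51.9)/(97.6 − j51.9), |Γ_s| = 0.47

|Γ| ≈ 0.47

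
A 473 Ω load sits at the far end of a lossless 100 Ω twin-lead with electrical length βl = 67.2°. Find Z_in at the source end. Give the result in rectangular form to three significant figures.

Z_in ≈ 24.7 − j39.8 Ω

tan(βl) = tan(67.2°) = 2.38
Z_in = Z_0·(Z_L + jZ_0·tanβl)/(Z_0 + jZ_L·tanβl)
     = 100·(473 + j238)/(100 + j1130)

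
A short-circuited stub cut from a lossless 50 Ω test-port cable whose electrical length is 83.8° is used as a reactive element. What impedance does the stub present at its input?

Z_in ≈ +j460 Ω

tan(βl) = 9.21
For a short-circuited stub, Z_in = jZ_0·tan(βl)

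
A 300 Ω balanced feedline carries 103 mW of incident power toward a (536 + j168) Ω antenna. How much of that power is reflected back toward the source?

|Γ| = |(236 + j168)/(836 + j168)| = 0.34
|Γ|² = 0.115
P_refl = |Γ|²·P_inc = 11.9 mW, P_del = (1 − |Γ|²)·P_inc = 91.1 mW

P_reflected ≈ 11.9 mW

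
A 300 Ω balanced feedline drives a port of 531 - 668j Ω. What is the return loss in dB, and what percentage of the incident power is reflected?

RL ≈ 3.57 dB; 43.9% of incident power reflected

Γ = (231 − j668)/(831 − j668), |Γ| = 0.663
RL = −20·log₁₀(0.663) = 3.57 dB
P_refl/P_inc = |Γ|² = 0.439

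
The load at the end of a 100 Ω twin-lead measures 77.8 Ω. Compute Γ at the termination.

Γ = (Z_L − Z_0)/(Z_L + Z_0) = (77.8 − 100)/(77.8 + 100) = -22.2/177.8

Γ = -0.125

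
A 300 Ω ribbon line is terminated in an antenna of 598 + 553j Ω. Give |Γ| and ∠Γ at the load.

Γ = (Z_L − Z_0)/(Z_L + Z_0) = (298 + j553)/(898 + j553)
|Γ| = 628/1050 = 0.596

Γ ≈ 0.596 ∠ 30.1°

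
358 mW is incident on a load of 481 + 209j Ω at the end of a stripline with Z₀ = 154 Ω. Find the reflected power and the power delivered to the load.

|Γ| = |(327 + j209)/(635 + j209)| = 0.581
|Γ|² = 0.337
P_refl = |Γ|²·P_inc = 121 mW, P_del = (1 − |Γ|²)·P_inc = 237 mW

P_reflected ≈ 121 mW; P_delivered ≈ 237 mW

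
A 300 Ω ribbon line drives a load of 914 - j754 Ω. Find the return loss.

Γ = (614 − j754)/(1214 − j754), |Γ| = 0.68
RL = −20·log₁₀|Γ| = −20·log₁₀(0.68)

RL ≈ 3.34 dB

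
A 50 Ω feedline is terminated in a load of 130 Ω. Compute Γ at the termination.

Γ = 0.444

Γ = (Z_L − Z_0)/(Z_L + Z_0) = (130 − 50)/(130 + 50) = 80/180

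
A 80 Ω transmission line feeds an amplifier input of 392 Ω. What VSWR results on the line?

VSWR ≈ 4.9

For a purely resistive load, VSWR = R_L/Z_0 or Z_0/R_L (whichever > 1) = 392/80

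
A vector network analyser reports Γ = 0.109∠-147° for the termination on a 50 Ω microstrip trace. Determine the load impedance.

Z_L = Z_0·(1 + Γ)/(1 − Γ) = 50·(0.909 − j0.0594)/(1.09 + j0.0594)

Z_L ≈ 41.4 − j4.97 Ω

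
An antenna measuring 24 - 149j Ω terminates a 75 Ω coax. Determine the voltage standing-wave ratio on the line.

VSWR ≈ 15.7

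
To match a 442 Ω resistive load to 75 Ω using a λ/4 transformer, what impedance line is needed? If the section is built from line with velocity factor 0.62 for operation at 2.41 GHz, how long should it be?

Z_qwt = √(Z_0·R_L) = √(75 × 442) = √33150
λ = 0.62·c/f = 0.0772 m, so l = λ/4 = 0.0193 m

Z_qwt ≈ 182 Ω; length ≈ 1.93 cm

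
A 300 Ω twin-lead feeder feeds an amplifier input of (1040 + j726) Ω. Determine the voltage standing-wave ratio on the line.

VSWR ≈ 5.25

Γ = (Z_L − Z_0)/(Z_L + Z_0) = (740 + j726)/(1340 + j726)
|Γ| = 1040/1520 = 0.68
VSWR = (1 + |Γ|)/(1 − |Γ|) = 1.68/0.32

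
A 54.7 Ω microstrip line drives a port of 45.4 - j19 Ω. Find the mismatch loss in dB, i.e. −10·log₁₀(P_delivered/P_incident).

mismatch loss ≈ 0.191 dB

Γ = (-9.3 − j19)/(100.1 − j19), |Γ| = 0.208
|Γ|² = 0.0431, so P_del/P_inc = 1 − |Γ|² = 0.957
ML = −10·log₁₀(1 − |Γ|²)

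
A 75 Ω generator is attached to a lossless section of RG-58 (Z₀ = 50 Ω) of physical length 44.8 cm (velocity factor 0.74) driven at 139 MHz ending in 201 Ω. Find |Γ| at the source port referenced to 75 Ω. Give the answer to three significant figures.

λ = v/f = 0.74·c / 139 MHz = 1.6 m
βl = 2π·l/λ = 2π × 0.281 = 101°
tan(βl) = -5.15
Z_in = Z_0·(Z_L + jZ_0·tanβl)/(Z_0 + jZ_L·tanβl) = 12.9 + j9.08 Ω
Γ_s = (Z_in − Z_s)/(Z_in + Z_s) = (-62.1 + j9.08)/(87.9 + j9.08), |Γ_s| = 0.711

|Γ| ≈ 0.711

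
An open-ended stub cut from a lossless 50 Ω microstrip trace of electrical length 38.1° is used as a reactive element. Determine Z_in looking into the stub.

Z_in ≈ −j63.8 Ω

tan(βl) = 0.784
For an open-ended stub, Z_in = −jZ_0·cot(βl) = −jZ_0/tan(βl)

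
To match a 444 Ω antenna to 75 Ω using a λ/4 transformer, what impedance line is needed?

Z_qwt = √(Z_0·R_L) = √(75 × 444) = √33300

Z_qwt ≈ 182 Ω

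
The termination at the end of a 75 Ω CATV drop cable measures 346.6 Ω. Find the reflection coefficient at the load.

Γ = (Z_L − Z_0)/(Z_L + Z_0) = (346.6 − 75)/(346.6 + 75) = 271.6/421.6

Γ = 0.644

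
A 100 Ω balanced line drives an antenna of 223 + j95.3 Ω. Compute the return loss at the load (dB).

RL ≈ 6.71 dB

Γ = (123 + j95.3)/(323 + j95.3), |Γ| = 0.462
RL = −20·log₁₀|Γ| = −20·log₁₀(0.462)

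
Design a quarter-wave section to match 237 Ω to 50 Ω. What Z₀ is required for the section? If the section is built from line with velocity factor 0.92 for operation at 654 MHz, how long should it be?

Z_qwt = √(Z_0·R_L) = √(50 × 237) = √11850
λ = 0.92·c/f = 0.422 m, so l = λ/4 = 0.106 m

Z_qwt ≈ 109 Ω; length ≈ 10.6 cm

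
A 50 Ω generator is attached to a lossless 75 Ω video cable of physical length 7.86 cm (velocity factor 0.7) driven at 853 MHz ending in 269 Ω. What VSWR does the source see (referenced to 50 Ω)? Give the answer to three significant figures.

VSWR ≈ 2.96

λ = v/f = 0.7·c / 853 MHz = 0.246 m
βl = 2π·l/λ = 2π × 0.319 = 115°
tan(βl) = -2.15
Z_in = Z_0·(Z_L + jZ_0·tanβl)/(Z_0 + jZ_L·tanβl) = 25 + j31.6 Ω
Γ_s = (Z_in − Z_s)/(Z_in + Z_s) = (-25 + j31.6)/(75 + j31.6), |Γ_s| = 0.495
VSWR = (1 + |Γ_s|)/(1 − |Γ_s|)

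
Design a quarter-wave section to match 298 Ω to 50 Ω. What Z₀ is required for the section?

Z_qwt ≈ 122 Ω

Z_qwt = √(Z_0·R_L) = √(50 × 298) = √14900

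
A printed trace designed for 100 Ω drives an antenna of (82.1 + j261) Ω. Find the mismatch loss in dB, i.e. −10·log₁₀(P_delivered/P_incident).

mismatch loss ≈ 4.89 dB

Γ = (-17.9 + j261)/(182.1 + j261), |Γ| = 0.822
|Γ|² = 0.676, so P_del/P_inc = 1 − |Γ|² = 0.324
ML = −10·log₁₀(1 − |Γ|²)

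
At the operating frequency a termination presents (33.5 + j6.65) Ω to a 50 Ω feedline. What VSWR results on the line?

VSWR ≈ 1.54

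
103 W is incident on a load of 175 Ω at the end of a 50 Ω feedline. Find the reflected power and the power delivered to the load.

P_reflected ≈ 31.8 W; P_delivered ≈ 71.2 W

Γ = (175 − 50)/(175 + 50) = 0.556
|Γ|² = 0.309
P_refl = |Γ|²·P_inc = 31.8 W, P_del = (1 − |Γ|²)·P_inc = 71.2 W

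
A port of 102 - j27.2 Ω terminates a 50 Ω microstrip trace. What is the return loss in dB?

Γ = (52 − j27.2)/(152 − j27.2), |Γ| = 0.38
RL = −20·log₁₀|Γ| = −20·log₁₀(0.38)

RL ≈ 8.4 dB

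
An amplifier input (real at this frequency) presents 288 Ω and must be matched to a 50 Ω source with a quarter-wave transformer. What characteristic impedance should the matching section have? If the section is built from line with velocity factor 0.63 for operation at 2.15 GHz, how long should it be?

Z_qwt = √(Z_0·R_L) = √(50 × 288) = √14400
λ = 0.63·c/f = 0.0879 m, so l = λ/4 = 0.022 m

Z_qwt ≈ 120 Ω; length ≈ 2.2 cm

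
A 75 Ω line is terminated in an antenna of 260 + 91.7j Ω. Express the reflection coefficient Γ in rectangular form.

Γ = (Z_L − Z_0)/(Z_L + Z_0) = (185 + j91.7)/(335 + j91.7)

Γ ≈ 0.583 + j0.114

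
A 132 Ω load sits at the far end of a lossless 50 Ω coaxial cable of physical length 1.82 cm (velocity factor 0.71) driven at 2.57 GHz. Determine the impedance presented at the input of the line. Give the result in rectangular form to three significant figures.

Z_in ≈ 19.5 − j8.24 Ω

λ = v/f = 0.71·c / 2.57 GHz = 0.0829 m
βl = 2π·l/λ = 2π × 0.22 = 79.1°
tan(βl) = tan(79.1°) = 5.17
Z_in = Z_0·(Z_L + jZ_0·tanβl)/(Z_0 + jZ_L·tanβl)
     = 50·(132 + j259)/(50 + j683)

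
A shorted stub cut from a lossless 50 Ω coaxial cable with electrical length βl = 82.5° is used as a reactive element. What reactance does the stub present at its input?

X_in ≈ 380 Ω (inductive)

tan(βl) = 7.6
For a shorted stub, Z_in = jZ_0·tan(βl)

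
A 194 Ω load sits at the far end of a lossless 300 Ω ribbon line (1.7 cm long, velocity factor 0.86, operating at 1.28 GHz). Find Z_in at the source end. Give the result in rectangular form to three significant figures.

λ = v/f = 0.86·c / 1.28 GHz = 0.202 m
βl = 2π·l/λ = 2π × 0.0843 = 30.4°
tan(βl) = tan(30.4°) = 0.586
Z_in = Z_0·(Z_L + jZ_0·tanβl)/(Z_0 + jZ_L·tanβl)
     = 300·(194 + j176)/(300 + j114)

Z_in ≈ 228 + j89.4 Ω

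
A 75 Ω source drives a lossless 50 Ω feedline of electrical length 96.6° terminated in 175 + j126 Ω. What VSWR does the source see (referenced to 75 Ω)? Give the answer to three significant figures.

VSWR ≈ 8.12

tan(βl) = -8.64
Z_in = Z_0·(Z_L + jZ_0·tanβl)/(Z_0 + jZ_L·tanβl) = 9.24 − j1.17 Ω
Γ_s = (Z_in − Z_s)/(Z_in + Z_s) = (-65.8 − j1.17)/(84.2 − j1.17), |Γ_s| = 0.781
VSWR = (1 + |Γ_s|)/(1 − |Γ_s|)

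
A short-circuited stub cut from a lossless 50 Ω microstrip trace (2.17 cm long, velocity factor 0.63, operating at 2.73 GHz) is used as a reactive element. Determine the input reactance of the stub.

λ = v/f = 0.63·c / 2.73 GHz = 0.0692 m
βl = 2π·l/λ = 2π × 0.313 = 113°
tan(βl) = -2.37
For a short-circuited stub, Z_in = jZ_0·tan(βl)

X_in ≈ -119 Ω (capacitive)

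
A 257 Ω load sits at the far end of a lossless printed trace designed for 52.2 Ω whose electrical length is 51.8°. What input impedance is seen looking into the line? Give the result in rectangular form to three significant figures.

tan(βl) = tan(51.8°) = 1.27
Z_in = Z_0·(Z_L + jZ_0·tanβl)/(Z_0 + jZ_L·tanβl)
     = 52.2·(257 + j66.3)/(52.2 + j327)

Z_in ≈ 16.7 − j38.4 Ω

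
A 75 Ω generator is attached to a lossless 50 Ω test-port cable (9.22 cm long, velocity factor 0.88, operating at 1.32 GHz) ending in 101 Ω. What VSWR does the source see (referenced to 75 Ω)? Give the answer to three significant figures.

λ = v/f = 0.88·c / 1.32 GHz = 0.2 m
βl = 2π·l/λ = 2π × 0.461 = 166°
tan(βl) = -0.25
Z_in = Z_0·(Z_L + jZ_0·tanβl)/(Z_0 + jZ_L·tanβl) = 85.5 + j30.7 Ω
Γ_s = (Z_in − Z_s)/(Z_in + Z_s) = (10.5 + j30.7)/(160 + j30.7), |Γ_s| = 0.198
VSWR = (1 + |Γ_s|)/(1 − |Γ_s|)

VSWR ≈ 1.5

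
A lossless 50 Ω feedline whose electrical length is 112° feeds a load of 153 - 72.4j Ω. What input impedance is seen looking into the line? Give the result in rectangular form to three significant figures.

Z_in ≈ 17 + j26 Ω

tan(βl) = tan(112°) = -2.48
Z_in = Z_0·(Z_L + jZ_0·tanβl)/(Z_0 + jZ_L·tanβl)
     = 50·(153 − j196)/(-129 − j379)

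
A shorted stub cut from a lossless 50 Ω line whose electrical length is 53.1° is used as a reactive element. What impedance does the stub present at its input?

tan(βl) = 1.33
For a shorted stub, Z_in = jZ_0·tan(βl)

Z_in ≈ +j66.6 Ω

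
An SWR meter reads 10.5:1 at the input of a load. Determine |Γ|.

|Γ| ≈ 0.826

|Γ| = (S − 1)/(S + 1) = (10.5 − 1)/(10.5 + 1) = 9.5/11.5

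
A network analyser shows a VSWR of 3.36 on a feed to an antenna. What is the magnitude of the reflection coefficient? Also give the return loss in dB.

|Γ| ≈ 0.541; return loss ≈ 5.33 dB

|Γ| = (S − 1)/(S + 1) = (3.36 − 1)/(3.36 + 1) = 2.36/4.36
RL = −20·log₁₀|Γ| = −20·log₁₀(0.541)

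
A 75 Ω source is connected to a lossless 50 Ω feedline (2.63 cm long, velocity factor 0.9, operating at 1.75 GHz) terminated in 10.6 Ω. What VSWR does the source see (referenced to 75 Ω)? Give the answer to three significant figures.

VSWR ≈ 4.08

λ = v/f = 0.9·c / 1.75 GHz = 0.154 m
βl = 2π·l/λ = 2π × 0.17 = 61.4°
tan(βl) = 1.83
Z_in = Z_0·(Z_L + jZ_0·tanβl)/(Z_0 + jZ_L·tanβl) = 40.1 + j76 Ω
Γ_s = (Z_in − Z_s)/(Z_in + Z_s) = (-34.9 + j76)/(115 + j76), |Γ_s| = 0.606
VSWR = (1 + |Γ_s|)/(1 − |Γ_s|)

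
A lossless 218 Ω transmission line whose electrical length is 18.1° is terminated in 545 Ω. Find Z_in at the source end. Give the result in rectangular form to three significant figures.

tan(βl) = tan(18.1°) = 0.327
Z_in = Z_0·(Z_L + jZ_0·tanβl)/(Z_0 + jZ_L·tanβl)
     = 218·(545 + j71.3)/(218 + j178)

Z_in ≈ 362 − j224 Ω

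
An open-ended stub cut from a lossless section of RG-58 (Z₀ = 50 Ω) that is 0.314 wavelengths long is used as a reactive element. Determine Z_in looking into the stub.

βl = 2π × 0.314 = 113°
tan(βl) = -2.35
For an open-ended stub, Z_in = −jZ_0·cot(βl) = −jZ_0/tan(βl)

Z_in ≈ +j21.3 Ω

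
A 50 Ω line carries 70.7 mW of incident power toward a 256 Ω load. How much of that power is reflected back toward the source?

Γ = (256 − 50)/(256 + 50) = 0.673
|Γ|² = 0.453
P_refl = |Γ|²·P_inc = 32 mW, P_del = (1 − |Γ|²)·P_inc = 38.7 mW

P_reflected ≈ 32 mW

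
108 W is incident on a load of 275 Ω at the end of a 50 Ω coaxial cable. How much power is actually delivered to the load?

Γ = (275 − 50)/(275 + 50) = 0.692
|Γ|² = 0.479
P_refl = |Γ|²·P_inc = 51.8 W, P_del = (1 − |Γ|²)·P_inc = 56.2 W

P_delivered ≈ 56.2 W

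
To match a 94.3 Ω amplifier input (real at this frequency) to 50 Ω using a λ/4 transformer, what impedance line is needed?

Z_qwt ≈ 68.7 Ω

Z_qwt = √(Z_0·R_L) = √(50 × 94.3) = √4715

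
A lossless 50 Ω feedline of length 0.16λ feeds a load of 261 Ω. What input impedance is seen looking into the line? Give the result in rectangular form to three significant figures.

Z_in ≈ 13.2 − j30.1 Ω

βl = 2π × 0.16 = 57.6°
tan(βl) = tan(57.6°) = 1.58
Z_in = Z_0·(Z_L + jZ_0·tanβl)/(Z_0 + jZ_L·tanβl)
     = 50·(261 + j78.8)/(50 + j411)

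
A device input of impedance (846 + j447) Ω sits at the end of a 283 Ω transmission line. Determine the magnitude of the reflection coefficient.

|Γ| ≈ 0.592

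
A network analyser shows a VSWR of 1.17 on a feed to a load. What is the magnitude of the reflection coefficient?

|Γ| = (S − 1)/(S + 1) = (1.17 − 1)/(1.17 + 1) = 0.17/2.17

|Γ| ≈ 0.0783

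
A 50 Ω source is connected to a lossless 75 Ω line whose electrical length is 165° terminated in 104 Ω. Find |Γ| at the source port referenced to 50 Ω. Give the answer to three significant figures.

tan(βl) = -0.268
Z_in = Z_0·(Z_L + jZ_0·tanβl)/(Z_0 + jZ_L·tanβl) = 97.9 + j16.3 Ω
Γ_s = (Z_in − Z_s)/(Z_in + Z_s) = (47.9 + j16.3)/(148 + j16.3), |Γ_s| = 0.34

|Γ| ≈ 0.34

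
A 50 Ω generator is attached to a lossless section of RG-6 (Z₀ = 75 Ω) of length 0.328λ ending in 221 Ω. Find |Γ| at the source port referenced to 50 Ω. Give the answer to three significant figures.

|Γ| ≈ 0.439

βl = 2π × 0.328 = 118°
tan(βl) = -1.87
Z_in = Z_0·(Z_L + jZ_0·tanβl)/(Z_0 + jZ_L·tanβl) = 31.7 + j34.3 Ω
Γ_s = (Z_in − Z_s)/(Z_in + Z_s) = (-18.3 + j34.3)/(81.7 + j34.3), |Γ_s| = 0.439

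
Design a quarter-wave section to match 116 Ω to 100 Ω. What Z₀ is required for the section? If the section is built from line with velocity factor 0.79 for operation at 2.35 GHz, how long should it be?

Z_qwt ≈ 108 Ω; length ≈ 2.52 cm

Z_qwt = √(Z_0·R_L) = √(100 × 116) = √11600
λ = 0.79·c/f = 0.101 m, so l = λ/4 = 0.0252 m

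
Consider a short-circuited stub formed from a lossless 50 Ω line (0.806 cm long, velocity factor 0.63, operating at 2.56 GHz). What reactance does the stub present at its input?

λ = v/f = 0.63·c / 2.56 GHz = 0.0738 m
βl = 2π·l/λ = 2π × 0.109 = 39.3°
tan(βl) = 0.819
For a short-circuited stub, Z_in = jZ_0·tan(βl)

X_in ≈ 40.9 Ω (inductive)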